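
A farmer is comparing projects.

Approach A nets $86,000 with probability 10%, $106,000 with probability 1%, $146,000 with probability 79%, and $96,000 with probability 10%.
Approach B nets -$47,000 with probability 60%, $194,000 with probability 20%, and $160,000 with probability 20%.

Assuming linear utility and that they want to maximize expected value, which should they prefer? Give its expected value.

Approach A = 0.1 × 86000 + 0.01 × 106000 + 0.79 × 146000 + 0.1 × 96000 = 8600 + 1060 + 115340 + 9600 = 134600
Approach B = 0.6 × (-47000) + 0.2 × 194000 + 0.2 × 160000 = -28200 + 38800 + 32000 = 42600

Approach A ($134,600)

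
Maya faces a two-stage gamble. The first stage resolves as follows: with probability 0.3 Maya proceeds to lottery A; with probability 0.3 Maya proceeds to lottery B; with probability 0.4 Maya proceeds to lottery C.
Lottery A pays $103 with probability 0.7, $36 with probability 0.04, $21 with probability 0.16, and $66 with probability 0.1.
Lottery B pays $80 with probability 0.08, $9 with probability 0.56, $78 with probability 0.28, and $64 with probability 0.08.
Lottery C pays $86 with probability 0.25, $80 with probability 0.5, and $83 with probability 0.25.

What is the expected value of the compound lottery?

EV(A) = 0.7 × 103 + 0.04 × 36 + 0.16 × 21 + 0.1 × 66 = 72.1 + 1.44 + 3.36 + 6.6 = 83.5
EV(B) = 0.08 × 80 + 0.56 × 9 + 0.28 × 78 + 0.08 × 64 = 6.4 + 5.04 + 21.84 + 5.12 = 38.4
EV(C) = 0.25 × 86 + 0.5 × 80 + 0.25 × 83 = 21.5 + 40 + 20.75 = 82.25
Overall = 0.3 × 83.5 + 0.3 × 38.4 + 0.4 × 82.25 = 25.05 + 11.52 + 32.9 = 69.47

$69.47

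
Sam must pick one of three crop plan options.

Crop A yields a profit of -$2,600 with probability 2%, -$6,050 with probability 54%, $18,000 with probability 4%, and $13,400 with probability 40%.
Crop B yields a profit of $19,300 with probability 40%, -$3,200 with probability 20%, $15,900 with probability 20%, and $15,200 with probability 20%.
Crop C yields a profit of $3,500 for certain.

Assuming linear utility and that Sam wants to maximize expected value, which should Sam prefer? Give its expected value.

Crop B ($13,300)

Crop A = 0.02 × (-2600) + 0.54 × (-6050) + 0.04 × 18000 + 0.4 × 13400 = -52 − 3267 + 720 + 5360 = 2761
Crop B = 0.4 × 19300 + 0.2 × (-3200) + 0.2 × 15900 + 0.2 × 15200 = 7720 − 640 + 3180 + 3040 = 13300
Crop C: 3500 (certain)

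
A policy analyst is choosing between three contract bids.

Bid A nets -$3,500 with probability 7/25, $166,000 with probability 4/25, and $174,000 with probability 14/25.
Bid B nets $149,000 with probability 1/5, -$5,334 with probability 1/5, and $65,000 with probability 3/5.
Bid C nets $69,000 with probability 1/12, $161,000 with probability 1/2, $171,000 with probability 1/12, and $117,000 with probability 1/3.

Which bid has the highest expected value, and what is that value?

Bid A = 7/25 × (-3500) + 4/25 × 166000 + 14/25 × 174000 = -980 + 26560 + 97440 = 123020
Bid B = 1/5 × 149000 + 1/5 × (-5334) + 3/5 × 65000 = 29800 − 1066.8 + 39000 = 67733.2
Bid C = 1/12 × 69000 + 1/2 × 161000 + 1/12 × 171000 + 1/3 × 117000 = 5750 + 80500 + 14250 + 39000 = 139500

Bid C ($139,500)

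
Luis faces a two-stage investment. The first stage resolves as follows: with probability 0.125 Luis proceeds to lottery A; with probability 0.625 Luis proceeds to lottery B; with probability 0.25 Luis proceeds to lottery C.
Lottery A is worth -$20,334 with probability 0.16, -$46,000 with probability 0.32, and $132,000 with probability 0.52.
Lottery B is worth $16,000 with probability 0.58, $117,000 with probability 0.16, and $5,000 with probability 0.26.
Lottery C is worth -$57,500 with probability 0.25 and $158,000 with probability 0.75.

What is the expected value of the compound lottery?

$50,677.07

EV(A) = 0.16 × (-20334) + 0.32 × (-46000) + 0.52 × 132000 = -3253.44 − 14720 + 68640 = 50666.56
EV(B) = 0.58 × 16000 + 0.16 × 117000 + 0.26 × 5000 = 9280 + 18720 + 1300 = 29300
EV(C) = 0.25 × (-57500) + 0.75 × 158000 = -14375 + 118500 = 104125
Overall = 0.125 × 50666.56 + 0.625 × 29300 + 0.25 × 104125 = 6333.32 + 18312.5 + 26031.25 = 50677.07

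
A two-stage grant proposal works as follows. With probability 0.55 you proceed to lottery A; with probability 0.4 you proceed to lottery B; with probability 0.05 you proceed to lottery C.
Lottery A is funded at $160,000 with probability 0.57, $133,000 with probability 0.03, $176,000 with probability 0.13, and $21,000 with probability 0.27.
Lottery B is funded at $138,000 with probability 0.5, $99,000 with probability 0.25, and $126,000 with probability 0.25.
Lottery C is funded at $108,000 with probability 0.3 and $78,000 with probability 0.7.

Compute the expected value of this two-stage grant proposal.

$122,507

EV(A) = 0.57 × 160000 + 0.03 × 133000 + 0.13 × 176000 + 0.27 × 21000 = 91200 + 3990 + 22880 + 5670 = 123740
EV(B) = 0.5 × 138000 + 0.25 × 99000 + 0.25 × 126000 = 69000 + 24750 + 31500 = 125250
EV(C) = 0.3 × 108000 + 0.7 × 78000 = 32400 + 54600 = 87000
Overall = 0.55 × 123740 + 0.4 × 125250 + 0.05 × 87000 = 68057 + 50100 + 4350 = 122507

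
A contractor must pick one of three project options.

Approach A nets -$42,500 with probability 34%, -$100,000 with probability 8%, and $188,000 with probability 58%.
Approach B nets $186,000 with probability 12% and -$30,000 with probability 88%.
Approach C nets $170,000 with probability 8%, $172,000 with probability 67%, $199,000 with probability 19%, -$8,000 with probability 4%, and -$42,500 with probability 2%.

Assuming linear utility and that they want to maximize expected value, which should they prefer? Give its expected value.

Approach C ($165,480)

Approach A = 0.34 × (-42500) + 0.08 × (-100000) + 0.58 × 188000 = -14450 − 8000 + 109040 = 86590
Approach B = 0.12 × 186000 + 0.88 × (-30000) = 22320 − 26400 = -4080
Approach C = 0.08 × 170000 + 0.67 × 172000 + 0.19 × 199000 + 0.04 × (-8000) + 0.02 × (-42500) = 13600 + 115240 + 37810 − 320 − 850 = 165480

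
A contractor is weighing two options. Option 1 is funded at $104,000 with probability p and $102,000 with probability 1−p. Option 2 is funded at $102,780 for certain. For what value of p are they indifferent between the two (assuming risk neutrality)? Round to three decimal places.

p·104000 + (1−p)·102000 = 102780
2000p + 102000 = 102780
p = (102780 − 102000) / 2000

p = 0.390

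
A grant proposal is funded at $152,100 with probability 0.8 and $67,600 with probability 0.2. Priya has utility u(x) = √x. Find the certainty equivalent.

E[u] = 0.8·√152100 + 0.2·√67600 = 0.8·390 + 0.2·260 = 364
CE = (364)² = 132496

$132,496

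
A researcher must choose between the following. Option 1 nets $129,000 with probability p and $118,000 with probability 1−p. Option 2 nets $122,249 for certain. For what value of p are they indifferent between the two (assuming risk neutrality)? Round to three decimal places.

p = 0.386

p·129000 + (1−p)·118000 = 122249
11000p + 118000 = 122249
p = (122249 − 118000) / 11000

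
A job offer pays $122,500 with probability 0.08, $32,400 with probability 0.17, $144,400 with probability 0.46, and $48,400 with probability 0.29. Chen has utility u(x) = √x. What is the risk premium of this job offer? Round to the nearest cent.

E[u] = 0.08·√122500 + 0.17·√32400 + 0.46·√144400 + 0.29·√48400 = 0.08·350 + 0.17·180 + 0.46·380 + 0.29·220 = 297.2
CE = (297.2)² = 88327.84
Risk premium = EV − CE = 95768 − 88327.84 = 7440.16

$7,440.16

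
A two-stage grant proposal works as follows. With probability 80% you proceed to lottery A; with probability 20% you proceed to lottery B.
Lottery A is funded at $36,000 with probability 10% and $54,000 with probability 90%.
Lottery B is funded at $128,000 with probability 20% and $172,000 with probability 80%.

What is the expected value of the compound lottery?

EV(A) = 0.1 × 36000 + 0.9 × 54000 = 3600 + 48600 = 52200
EV(B) = 0.2 × 128000 + 0.8 × 172000 = 25600 + 137600 = 163200
Overall = 0.8 × 52200 + 0.2 × 163200 = 41760 + 32640 = 74400

$74,400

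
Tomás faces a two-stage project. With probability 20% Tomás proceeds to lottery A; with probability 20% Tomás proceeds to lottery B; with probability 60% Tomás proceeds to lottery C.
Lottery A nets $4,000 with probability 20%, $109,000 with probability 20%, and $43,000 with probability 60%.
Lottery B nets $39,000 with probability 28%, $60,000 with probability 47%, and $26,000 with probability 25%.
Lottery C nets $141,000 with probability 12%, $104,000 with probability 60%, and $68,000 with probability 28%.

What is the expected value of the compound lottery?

$77,820

EV(A) = 0.2 × 4000 + 0.2 × 109000 + 0.6 × 43000 = 800 + 21800 + 25800 = 48400
EV(B) = 0.28 × 39000 + 0.47 × 60000 + 0.25 × 26000 = 10920 + 28200 + 6500 = 45620
EV(C) = 0.12 × 141000 + 0.6 × 104000 + 0.28 × 68000 = 16920 + 62400 + 19040 = 98360
Overall = 0.2 × 48400 + 0.2 × 45620 + 0.6 × 98360 = 9680 + 9124 + 59016 = 77820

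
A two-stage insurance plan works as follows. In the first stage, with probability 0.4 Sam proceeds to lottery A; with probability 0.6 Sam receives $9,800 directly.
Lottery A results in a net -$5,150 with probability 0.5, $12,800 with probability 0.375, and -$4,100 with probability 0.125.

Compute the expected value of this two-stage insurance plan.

EV(A) = 0.5 × (-5150) + 0.375 × 12800 + 0.125 × (-4100) = -2575 + 4800 − 512.5 = 1712.5
Branch B: 9800 (certain)
Overall = 0.4 × 1712.5 + 0.6 × 9800 = 685 + 5880 = 6565

$6,565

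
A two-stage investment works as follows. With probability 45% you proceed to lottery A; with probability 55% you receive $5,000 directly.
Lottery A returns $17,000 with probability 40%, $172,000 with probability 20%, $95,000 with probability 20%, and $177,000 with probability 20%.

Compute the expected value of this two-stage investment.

$45,770

EV(A) = 0.4 × 17000 + 0.2 × 172000 + 0.2 × 95000 + 0.2 × 177000 = 6800 + 34400 + 19000 + 35400 = 95600
Branch B: 5000 (certain)
Overall = 0.45 × 95600 + 0.55 × 5000 = 43020 + 2750 = 45770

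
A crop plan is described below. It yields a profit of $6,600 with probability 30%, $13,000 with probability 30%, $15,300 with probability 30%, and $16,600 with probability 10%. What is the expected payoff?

$12,130

EV = 0.3 × 6600 + 0.3 × 13000 + 0.3 × 15300 + 0.1 × 16600 = 1980 + 3900 + 4590 + 1660 = 12130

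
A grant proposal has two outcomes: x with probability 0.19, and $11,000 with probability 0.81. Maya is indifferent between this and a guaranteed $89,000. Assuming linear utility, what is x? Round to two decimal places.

0.19·x + 0.81·11000 = 89000
0.19·x = 89000 − 8910 = 80090
x = 80090 / 0.19 = 421526.3158

x = $421,526.32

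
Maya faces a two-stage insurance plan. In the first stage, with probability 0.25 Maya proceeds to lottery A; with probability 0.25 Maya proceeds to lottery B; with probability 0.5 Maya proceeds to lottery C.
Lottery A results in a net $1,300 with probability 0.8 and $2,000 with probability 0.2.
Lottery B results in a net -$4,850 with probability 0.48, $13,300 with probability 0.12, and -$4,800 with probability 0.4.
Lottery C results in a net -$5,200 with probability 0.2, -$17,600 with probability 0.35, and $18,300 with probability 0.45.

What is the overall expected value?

EV(A) = 0.8 × 1300 + 0.2 × 2000 = 1040 + 400 = 1440
EV(B) = 0.48 × (-4850) + 0.12 × 13300 + 0.4 × (-4800) = -2328 + 1596 − 1920 = -2652
EV(C) = 0.2 × (-5200) + 0.35 × (-17600) + 0.45 × 18300 = -1040 − 6160 + 8235 = 1035
Overall = 0.25 × 1440 + 0.25 × (-2652) + 0.5 × 1035 = 360 − 663 + 517.5 = 214.5

$214.50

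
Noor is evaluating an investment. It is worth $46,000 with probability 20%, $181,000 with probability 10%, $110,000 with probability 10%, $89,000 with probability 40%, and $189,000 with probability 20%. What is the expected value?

EV = 0.2 × 46000 + 0.1 × 181000 + 0.1 × 110000 + 0.4 × 89000 + 0.2 × 189000 = 9200 + 18100 + 11000 + 35600 + 37800 = 111700

$111,700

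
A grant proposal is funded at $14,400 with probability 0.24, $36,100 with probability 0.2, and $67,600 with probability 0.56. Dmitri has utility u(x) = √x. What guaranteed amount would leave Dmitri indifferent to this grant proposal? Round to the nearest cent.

E[u] = 0.24·√14400 + 0.2·√36100 + 0.56·√67600 = 0.24·120 + 0.2·190 + 0.56·260 = 212.4
CE = (212.4)² = 45113.76

$45,113.76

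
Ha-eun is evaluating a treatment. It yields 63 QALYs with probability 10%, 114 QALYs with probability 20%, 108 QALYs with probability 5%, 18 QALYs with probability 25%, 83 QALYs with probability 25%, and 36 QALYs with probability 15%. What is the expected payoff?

EV = 0.1 × 63 + 0.2 × 114 + 0.05 × 108 + 0.25 × 18 + 0.25 × 83 + 0.15 × 36 = 6.3 + 22.8 + 5.4 + 4.5 + 20.75 + 5.4 = 65.15

65.15 QALYs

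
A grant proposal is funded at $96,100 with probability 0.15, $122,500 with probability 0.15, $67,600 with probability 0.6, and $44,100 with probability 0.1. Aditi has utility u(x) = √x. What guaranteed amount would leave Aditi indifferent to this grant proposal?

$76,176

E[u] = 0.15·√96100 + 0.15·√122500 + 0.6·√67600 + 0.1·√44100 = 0.15·310 + 0.15·350 + 0.6·260 + 0.1·210 = 276
CE = (276)² = 76176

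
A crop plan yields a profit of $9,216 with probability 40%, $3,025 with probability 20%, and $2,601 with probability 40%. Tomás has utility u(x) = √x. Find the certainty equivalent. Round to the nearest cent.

$4,872.04

E[u] = 0.4·√9216 + 0.2·√3025 + 0.4·√2601 = 0.4·96 + 0.2·55 + 0.4·51 = 69.8
CE = (69.8)² = 4872.04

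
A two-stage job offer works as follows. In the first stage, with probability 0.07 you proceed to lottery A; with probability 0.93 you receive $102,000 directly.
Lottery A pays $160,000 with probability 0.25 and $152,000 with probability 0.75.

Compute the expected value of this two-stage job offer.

EV(A) = 0.25 × 160000 + 0.75 × 152000 = 40000 + 114000 = 154000
Branch B: 102000 (certain)
Overall = 0.07 × 154000 + 0.93 × 102000 = 10780 + 94860 = 105640

$105,640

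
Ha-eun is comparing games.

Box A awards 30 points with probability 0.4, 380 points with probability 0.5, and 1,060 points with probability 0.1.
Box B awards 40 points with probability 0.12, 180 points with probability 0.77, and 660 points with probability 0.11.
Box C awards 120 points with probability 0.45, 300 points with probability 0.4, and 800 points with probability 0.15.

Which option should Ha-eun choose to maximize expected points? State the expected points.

Box A (308 points)

Box A = 0.4 × 30 + 0.5 × 380 + 0.1 × 1060 = 12 + 190 + 106 = 308
Box B = 0.12 × 40 + 0.77 × 180 + 0.11 × 660 = 4.8 + 138.6 + 72.6 = 216
Box C = 0.45 × 120 + 0.4 × 300 + 0.15 × 800 = 54 + 120 + 120 = 294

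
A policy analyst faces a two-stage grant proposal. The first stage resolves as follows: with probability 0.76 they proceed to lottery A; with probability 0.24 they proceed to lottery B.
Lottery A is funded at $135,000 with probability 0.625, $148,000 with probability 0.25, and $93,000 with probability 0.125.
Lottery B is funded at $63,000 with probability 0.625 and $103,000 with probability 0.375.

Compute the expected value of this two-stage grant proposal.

EV(A) = 0.625 × 135000 + 0.25 × 148000 + 0.125 × 93000 = 84375 + 37000 + 11625 = 133000
EV(B) = 0.625 × 63000 + 0.375 × 103000 = 39375 + 38625 = 78000
Overall = 0.76 × 133000 + 0.24 × 78000 = 101080 + 18720 = 119800

$119,800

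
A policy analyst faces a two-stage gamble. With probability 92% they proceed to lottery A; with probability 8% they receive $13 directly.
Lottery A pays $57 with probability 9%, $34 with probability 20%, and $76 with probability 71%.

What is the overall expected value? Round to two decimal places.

$61.66

EV(A) = 0.09 × 57 + 0.2 × 34 + 0.71 × 76 = 5.13 + 6.8 + 53.96 = 65.89
Branch B: 13 (certain)
Overall = 0.92 × 65.89 + 0.08 × 13 = 60.6188 + 1.04 = 61.6588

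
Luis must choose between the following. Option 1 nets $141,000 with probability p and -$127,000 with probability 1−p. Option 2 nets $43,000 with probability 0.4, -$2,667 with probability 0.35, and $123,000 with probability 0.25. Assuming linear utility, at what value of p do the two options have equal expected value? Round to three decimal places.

EV(Option 2) = 0.4 × 43000 + 0.35 × (-2667) + 0.25 × 123000 = 17200 − 933.45 + 30750 = 47016.55
p·141000 + (1−p)·(-127000) = 47016.55
268000p − 127000 = 47016.55
p = (47016.55 + 127000) / 268000

p = 0.649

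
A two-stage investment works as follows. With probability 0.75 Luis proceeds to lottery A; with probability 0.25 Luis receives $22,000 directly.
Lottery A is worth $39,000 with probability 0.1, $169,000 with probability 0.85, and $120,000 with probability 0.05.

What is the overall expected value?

$120,662.50

EV(A) = 0.1 × 39000 + 0.85 × 169000 + 0.05 × 120000 = 3900 + 143650 + 6000 = 153550
Branch B: 22000 (certain)
Overall = 0.75 × 153550 + 0.25 × 22000 = 115162.5 + 5500 = 120662.5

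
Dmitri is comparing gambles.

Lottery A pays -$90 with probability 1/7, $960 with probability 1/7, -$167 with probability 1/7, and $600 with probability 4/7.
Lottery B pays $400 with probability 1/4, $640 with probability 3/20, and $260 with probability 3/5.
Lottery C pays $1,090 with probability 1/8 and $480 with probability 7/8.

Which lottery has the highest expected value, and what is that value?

Lottery C ($556.25)

Lottery A = 1/7 × (-90) + 1/7 × 960 + 1/7 × (-167) + 4/7 × 600 = -12.8571 + 137.1429 − 23.8571 + 342.8571 = 443.2857
Lottery B = 1/4 × 400 + 3/20 × 640 + 3/5 × 260 = 100 + 96 + 156 = 352
Lottery C = 1/8 × 1090 + 7/8 × 480 = 136.25 + 420 = 556.25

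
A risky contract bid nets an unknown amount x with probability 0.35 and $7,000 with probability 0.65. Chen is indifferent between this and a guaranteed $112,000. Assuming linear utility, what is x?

0.35·x + 0.65·7000 = 112000
0.35·x = 112000 − 4550 = 107450
x = 107450 / 0.35 = 307000

x = $307,000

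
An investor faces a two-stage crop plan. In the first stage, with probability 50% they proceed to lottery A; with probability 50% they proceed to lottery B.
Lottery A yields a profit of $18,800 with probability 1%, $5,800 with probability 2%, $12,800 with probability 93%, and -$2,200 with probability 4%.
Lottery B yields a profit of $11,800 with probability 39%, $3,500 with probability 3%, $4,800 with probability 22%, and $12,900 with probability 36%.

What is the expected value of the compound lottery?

EV(A) = 0.01 × 18800 + 0.02 × 5800 + 0.93 × 12800 + 0.04 × (-2200) = 188 + 116 + 11904 − 88 = 12120
EV(B) = 0.39 × 11800 + 0.03 × 3500 + 0.22 × 4800 + 0.36 × 12900 = 4602 + 105 + 1056 + 4644 = 10407
Overall = 0.5 × 12120 + 0.5 × 10407 = 6060 + 5203.5 = 11263.5

$11,263.50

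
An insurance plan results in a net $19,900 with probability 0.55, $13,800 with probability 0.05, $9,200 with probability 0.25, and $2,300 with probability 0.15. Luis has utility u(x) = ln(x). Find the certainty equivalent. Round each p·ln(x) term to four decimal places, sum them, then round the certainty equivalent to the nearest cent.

$11,656.28

E[u] = 0.55·ln(19900) + 0.05·ln(13800) + 0.25·ln(9200) + 0.15·ln(2300) = 5.4442 + 0.4766 + 2.2817 + 1.1611 = 9.3636
CE = e^9.3636 ≈ 11656.28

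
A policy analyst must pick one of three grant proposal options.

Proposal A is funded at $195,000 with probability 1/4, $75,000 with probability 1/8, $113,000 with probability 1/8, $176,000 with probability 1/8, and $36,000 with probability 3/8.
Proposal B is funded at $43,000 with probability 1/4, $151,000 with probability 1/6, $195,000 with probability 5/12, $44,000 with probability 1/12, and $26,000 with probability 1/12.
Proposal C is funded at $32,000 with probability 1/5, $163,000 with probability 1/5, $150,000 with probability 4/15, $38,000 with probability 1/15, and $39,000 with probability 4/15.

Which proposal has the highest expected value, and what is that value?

Proposal B ($123,000)

Proposal A = 1/4 × 195000 + 1/8 × 75000 + 1/8 × 113000 + 1/8 × 176000 + 3/8 × 36000 = 48750 + 9375 + 14125 + 22000 + 13500 = 107750
Proposal B = 1/4 × 43000 + 1/6 × 151000 + 5/12 × 195000 + 1/12 × 44000 + 1/12 × 26000 = 10750 + 25166.6667 + 81250 + 3666.6667 + 2166.6667 = 123000
Proposal C = 1/5 × 32000 + 1/5 × 163000 + 4/15 × 150000 + 1/15 × 38000 + 4/15 × 39000 = 6400 + 32600 + 40000 + 2533.3333 + 10400 = 91933.3333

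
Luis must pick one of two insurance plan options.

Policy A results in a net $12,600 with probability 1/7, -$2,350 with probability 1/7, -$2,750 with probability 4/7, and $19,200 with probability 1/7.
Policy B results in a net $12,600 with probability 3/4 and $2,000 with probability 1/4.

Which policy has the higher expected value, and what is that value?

Policy B ($9,950)

Policy A = 1/7 × 12600 + 1/7 × (-2350) + 4/7 × (-2750) + 1/7 × 19200 = 1800 − 335.7143 − 1571.4286 + 2742.8571 = 2635.7143
Policy B = 3/4 × 12600 + 1/4 × 2000 = 9450 + 500 = 9950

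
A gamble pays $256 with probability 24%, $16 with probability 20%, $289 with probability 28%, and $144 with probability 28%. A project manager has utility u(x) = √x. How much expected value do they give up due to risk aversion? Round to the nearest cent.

$23.06

E[u] = 0.24·√256 + 0.2·√16 + 0.28·√289 + 0.28·√144 = 0.24·16 + 0.2·4 + 0.28·17 + 0.28·12 = 12.76
CE = (12.76)² = 162.8176
Risk premium = EV − CE = 185.88 − 162.8176 = 23.0624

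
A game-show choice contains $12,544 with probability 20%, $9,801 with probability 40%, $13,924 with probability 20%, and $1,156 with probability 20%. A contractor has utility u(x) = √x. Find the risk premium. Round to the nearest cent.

E[u] = 0.2·√12544 + 0.4·√9801 + 0.2·√13924 + 0.2·√1156 = 0.2·112 + 0.4·99 + 0.2·118 + 0.2·34 = 92.4
CE = (92.4)² = 8537.76
Risk premium = EV − CE = 9445.2 − 8537.76 = 907.44

$907.44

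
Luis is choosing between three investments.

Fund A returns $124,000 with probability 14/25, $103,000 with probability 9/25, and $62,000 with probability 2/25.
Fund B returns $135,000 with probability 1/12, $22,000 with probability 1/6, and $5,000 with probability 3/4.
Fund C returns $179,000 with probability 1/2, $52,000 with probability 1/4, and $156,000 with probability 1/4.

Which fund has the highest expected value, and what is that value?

Fund A = 14/25 × 124000 + 9/25 × 103000 + 2/25 × 62000 = 69440 + 37080 + 4960 = 111480
Fund B = 1/12 × 135000 + 1/6 × 22000 + 3/4 × 5000 = 11250 + 3666.6667 + 3750 = 18666.6667
Fund C = 1/2 × 179000 + 1/4 × 52000 + 1/4 × 156000 = 89500 + 13000 + 39000 = 141500

Fund C ($141,500)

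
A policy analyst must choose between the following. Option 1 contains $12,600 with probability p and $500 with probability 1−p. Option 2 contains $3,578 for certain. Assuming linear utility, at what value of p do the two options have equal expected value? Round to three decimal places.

p = 0.254

p·12600 + (1−p)·500 = 3578
12100p + 500 = 3578
p = (3578 − 500) / 12100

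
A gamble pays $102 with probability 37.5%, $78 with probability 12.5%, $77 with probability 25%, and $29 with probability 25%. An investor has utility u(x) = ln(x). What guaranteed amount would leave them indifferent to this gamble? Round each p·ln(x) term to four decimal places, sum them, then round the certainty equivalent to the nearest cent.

E[u] = 0.375·ln(102) + 0.125·ln(78) + 0.25·ln(77) + 0.25·ln(29) = 1.7344 + 0.5446 + 1.0860 + 0.8418 = 4.2068
CE = e^4.2068 ≈ 67.14

$67.14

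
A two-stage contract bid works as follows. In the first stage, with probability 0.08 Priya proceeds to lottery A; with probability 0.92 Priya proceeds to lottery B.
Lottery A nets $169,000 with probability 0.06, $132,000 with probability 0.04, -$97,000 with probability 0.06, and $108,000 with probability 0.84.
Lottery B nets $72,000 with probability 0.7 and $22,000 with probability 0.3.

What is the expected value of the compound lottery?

EV(A) = 0.06 × 169000 + 0.04 × 132000 + 0.06 × (-97000) + 0.84 × 108000 = 10140 + 5280 − 5820 + 90720 = 100320
EV(B) = 0.7 × 72000 + 0.3 × 22000 = 50400 + 6600 = 57000
Overall = 0.08 × 100320 + 0.92 × 57000 = 8025.6 + 52440 = 60465.6

$60,465.60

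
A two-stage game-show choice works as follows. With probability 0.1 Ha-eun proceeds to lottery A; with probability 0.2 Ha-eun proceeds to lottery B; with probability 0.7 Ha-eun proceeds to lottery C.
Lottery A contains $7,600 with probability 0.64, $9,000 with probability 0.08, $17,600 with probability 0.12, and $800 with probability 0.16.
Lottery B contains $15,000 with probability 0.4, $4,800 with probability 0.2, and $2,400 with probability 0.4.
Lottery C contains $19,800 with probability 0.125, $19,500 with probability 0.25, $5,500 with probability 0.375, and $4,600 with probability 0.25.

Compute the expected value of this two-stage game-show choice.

EV(A) = 0.64 × 7600 + 0.08 × 9000 + 0.12 × 17600 + 0.16 × 800 = 4864 + 720 + 2112 + 128 = 7824
EV(B) = 0.4 × 15000 + 0.2 × 4800 + 0.4 × 2400 = 6000 + 960 + 960 = 7920
EV(C) = 0.125 × 19800 + 0.25 × 19500 + 0.375 × 5500 + 0.25 × 4600 = 2475 + 4875 + 2062.5 + 1150 = 10562.5
Overall = 0.1 × 7824 + 0.2 × 7920 + 0.7 × 10562.5 = 782.4 + 1584 + 7393.75 = 9760.15

$9,760.15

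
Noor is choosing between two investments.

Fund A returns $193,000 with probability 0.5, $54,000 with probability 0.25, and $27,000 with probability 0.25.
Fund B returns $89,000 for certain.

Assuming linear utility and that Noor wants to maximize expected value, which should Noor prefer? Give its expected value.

Fund A ($116,750)

Fund A = 0.5 × 193000 + 0.25 × 54000 + 0.25 × 27000 = 96500 + 13500 + 6750 = 116750
Fund B: 89000 (certain)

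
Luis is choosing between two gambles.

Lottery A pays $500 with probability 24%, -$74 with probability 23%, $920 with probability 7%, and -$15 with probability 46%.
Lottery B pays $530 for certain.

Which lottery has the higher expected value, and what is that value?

Lottery A = 0.24 × 500 + 0.23 × (-74) + 0.07 × 920 + 0.46 × (-15) = 120 − 17.02 + 64.4 − 6.9 = 160.48
Lottery B: 530 (certain)

Lottery B ($530)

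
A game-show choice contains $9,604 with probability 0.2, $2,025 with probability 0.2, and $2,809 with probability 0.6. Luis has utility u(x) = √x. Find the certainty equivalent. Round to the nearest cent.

$3,648.16

E[u] = 0.2·√9604 + 0.2·√2025 + 0.6·√2809 = 0.2·98 + 0.2·45 + 0.6·53 = 60.4
CE = (60.4)² = 3648.16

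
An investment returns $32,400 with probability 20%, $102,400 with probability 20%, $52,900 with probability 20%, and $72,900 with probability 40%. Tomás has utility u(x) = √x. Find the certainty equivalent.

$64,516

E[u] = 0.2·√32400 + 0.2·√102400 + 0.2·√52900 + 0.4·√72900 = 0.2·180 + 0.2·320 + 0.2·230 + 0.4·270 = 254
CE = (254)² = 64516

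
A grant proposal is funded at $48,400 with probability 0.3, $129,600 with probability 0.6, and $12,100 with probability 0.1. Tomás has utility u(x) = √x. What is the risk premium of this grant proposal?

$7,641

E[u] = 0.3·√48400 + 0.6·√129600 + 0.1·√12100 = 0.3·220 + 0.6·360 + 0.1·110 = 293
CE = (293)² = 85849
Risk premium = EV − CE = 93490 − 85849 = 7641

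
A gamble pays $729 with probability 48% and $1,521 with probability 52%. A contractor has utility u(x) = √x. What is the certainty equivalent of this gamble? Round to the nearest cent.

$1,104.90

E[u] = 0.48·√729 + 0.52·√1521 = 0.48·27 + 0.52·39 = 33.24
CE = (33.24)² = 1104.8976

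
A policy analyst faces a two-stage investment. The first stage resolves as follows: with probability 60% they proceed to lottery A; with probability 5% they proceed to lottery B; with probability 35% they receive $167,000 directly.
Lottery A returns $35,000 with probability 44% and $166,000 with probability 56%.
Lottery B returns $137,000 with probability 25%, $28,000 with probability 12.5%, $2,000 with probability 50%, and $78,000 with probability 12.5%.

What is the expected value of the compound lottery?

EV(A) = 0.44 × 35000 + 0.56 × 166000 = 15400 + 92960 = 108360
EV(B) = 0.25 × 137000 + 0.125 × 28000 + 0.5 × 2000 + 0.125 × 78000 = 34250 + 3500 + 1000 + 9750 = 48500
Branch C: 167000 (certain)
Overall = 0.6 × 108360 + 0.05 × 48500 + 0.35 × 167000 = 65016 + 2425 + 58450 = 125891

$125,891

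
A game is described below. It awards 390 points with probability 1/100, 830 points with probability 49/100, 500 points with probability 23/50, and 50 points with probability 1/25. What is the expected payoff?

642.6 points

EV = 1/100 × 390 + 49/100 × 830 + 23/50 × 500 + 1/25 × 50 = 3.9 + 406.7 + 230 + 2 = 642.6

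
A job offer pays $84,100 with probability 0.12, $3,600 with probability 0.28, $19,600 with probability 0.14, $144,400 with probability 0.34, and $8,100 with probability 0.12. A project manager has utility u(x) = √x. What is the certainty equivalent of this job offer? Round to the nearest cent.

$44,605.44

E[u] = 0.12·√84100 + 0.28·√3600 + 0.14·√19600 + 0.34·√144400 + 0.12·√8100 = 0.12·290 + 0.28·60 + 0.14·140 + 0.34·380 + 0.12·90 = 211.2
CE = (211.2)² = 44605.44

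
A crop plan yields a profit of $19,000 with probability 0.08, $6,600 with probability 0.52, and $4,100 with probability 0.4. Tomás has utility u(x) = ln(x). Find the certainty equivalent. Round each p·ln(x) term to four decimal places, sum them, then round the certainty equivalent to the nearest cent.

$5,937.24

E[u] = 0.08·ln(19000) + 0.52·ln(6600) + 0.4·ln(4100) = 0.7882 + 4.5733 + 3.3275 = 8.6890
CE = e^8.6890 ≈ 5937.24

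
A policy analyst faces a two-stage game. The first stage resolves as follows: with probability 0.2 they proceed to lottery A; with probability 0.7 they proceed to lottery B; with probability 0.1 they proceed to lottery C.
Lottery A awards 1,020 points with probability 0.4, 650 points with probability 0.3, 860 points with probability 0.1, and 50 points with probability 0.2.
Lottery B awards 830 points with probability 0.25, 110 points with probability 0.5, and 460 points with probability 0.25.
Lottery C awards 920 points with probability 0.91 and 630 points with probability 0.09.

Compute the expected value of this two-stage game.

EV(A) = 0.4 × 1020 + 0.3 × 650 + 0.1 × 860 + 0.2 × 50 = 408 + 195 + 86 + 10 = 699
EV(B) = 0.25 × 830 + 0.5 × 110 + 0.25 × 460 = 207.5 + 55 + 115 = 377.5
EV(C) = 0.91 × 920 + 0.09 × 630 = 837.2 + 56.7 = 893.9
Overall = 0.2 × 699 + 0.7 × 377.5 + 0.1 × 893.9 = 139.8 + 264.25 + 89.39 = 493.44

493.44 points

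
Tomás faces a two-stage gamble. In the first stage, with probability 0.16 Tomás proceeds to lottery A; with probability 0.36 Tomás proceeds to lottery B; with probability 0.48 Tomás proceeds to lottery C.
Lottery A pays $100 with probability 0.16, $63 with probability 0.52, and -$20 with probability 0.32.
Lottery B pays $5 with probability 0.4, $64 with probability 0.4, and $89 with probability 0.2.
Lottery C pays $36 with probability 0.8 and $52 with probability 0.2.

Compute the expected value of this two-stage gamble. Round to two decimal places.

$41.94

EV(A) = 0.16 × 100 + 0.52 × 63 + 0.32 × (-20) = 16 + 32.76 − 6.4 = 42.36
EV(B) = 0.4 × 5 + 0.4 × 64 + 0.2 × 89 = 2 + 25.6 + 17.8 = 45.4
EV(C) = 0.8 × 36 + 0.2 × 52 = 28.8 + 10.4 = 39.2
Overall = 0.16 × 42.36 + 0.36 × 45.4 + 0.48 × 39.2 = 6.7776 + 16.344 + 18.816 = 41.9376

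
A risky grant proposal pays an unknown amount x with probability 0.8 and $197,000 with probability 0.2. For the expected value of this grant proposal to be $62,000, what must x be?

x = $28,250

0.8·x + 0.2·197000 = 62000
0.8·x = 62000 − 39400 = 22600
x = 22600 / 0.8 = 28250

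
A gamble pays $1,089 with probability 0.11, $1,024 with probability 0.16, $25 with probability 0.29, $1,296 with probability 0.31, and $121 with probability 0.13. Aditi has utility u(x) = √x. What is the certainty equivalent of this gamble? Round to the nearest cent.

$519.38

E[u] = 0.11·√1089 + 0.16·√1024 + 0.29·√25 + 0.31·√1296 + 0.13·√121 = 0.11·33 + 0.16·32 + 0.29·5 + 0.31·36 + 0.13·11 = 22.79
CE = (22.79)² = 519.3841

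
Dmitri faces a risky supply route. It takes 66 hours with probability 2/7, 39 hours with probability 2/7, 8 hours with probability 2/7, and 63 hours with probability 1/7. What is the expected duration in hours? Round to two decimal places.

41.29 hours

EV = 2/7 × 66 + 2/7 × 39 + 2/7 × 8 + 1/7 × 63 = 18.8571 + 11.1429 + 2.2857 + 9 = 41.2857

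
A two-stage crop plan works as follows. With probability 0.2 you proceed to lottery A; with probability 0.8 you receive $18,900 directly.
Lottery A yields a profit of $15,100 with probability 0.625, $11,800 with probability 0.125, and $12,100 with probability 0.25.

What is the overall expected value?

EV(A) = 0.625 × 15100 + 0.125 × 11800 + 0.25 × 12100 = 9437.5 + 1475 + 3025 = 13937.5
Branch B: 18900 (certain)
Overall = 0.2 × 13937.5 + 0.8 × 18900 = 2787.5 + 15120 = 17907.5

$17,907.50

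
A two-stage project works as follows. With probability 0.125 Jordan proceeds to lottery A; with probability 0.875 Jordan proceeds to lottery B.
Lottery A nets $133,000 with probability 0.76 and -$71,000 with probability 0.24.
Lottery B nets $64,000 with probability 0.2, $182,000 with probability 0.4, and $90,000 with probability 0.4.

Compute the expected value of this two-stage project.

EV(A) = 0.76 × 133000 + 0.24 × (-71000) = 101080 − 17040 = 84040
EV(B) = 0.2 × 64000 + 0.4 × 182000 + 0.4 × 90000 = 12800 + 72800 + 36000 = 121600
Overall = 0.125 × 84040 + 0.875 × 121600 = 10505 + 106400 = 116905

$116,905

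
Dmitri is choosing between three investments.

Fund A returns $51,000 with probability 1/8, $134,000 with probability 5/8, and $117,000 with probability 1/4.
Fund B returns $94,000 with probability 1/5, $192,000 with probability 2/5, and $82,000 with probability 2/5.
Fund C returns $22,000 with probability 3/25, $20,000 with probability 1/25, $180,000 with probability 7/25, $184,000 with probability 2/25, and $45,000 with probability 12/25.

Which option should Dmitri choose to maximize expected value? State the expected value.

Fund A = 1/8 × 51000 + 5/8 × 134000 + 1/4 × 117000 = 6375 + 83750 + 29250 = 119375
Fund B = 1/5 × 94000 + 2/5 × 192000 + 2/5 × 82000 = 18800 + 76800 + 32800 = 128400
Fund C = 3/25 × 22000 + 1/25 × 20000 + 7/25 × 180000 + 2/25 × 184000 + 12/25 × 45000 = 2640 + 800 + 50400 + 14720 + 21600 = 90160

Fund B ($128,400)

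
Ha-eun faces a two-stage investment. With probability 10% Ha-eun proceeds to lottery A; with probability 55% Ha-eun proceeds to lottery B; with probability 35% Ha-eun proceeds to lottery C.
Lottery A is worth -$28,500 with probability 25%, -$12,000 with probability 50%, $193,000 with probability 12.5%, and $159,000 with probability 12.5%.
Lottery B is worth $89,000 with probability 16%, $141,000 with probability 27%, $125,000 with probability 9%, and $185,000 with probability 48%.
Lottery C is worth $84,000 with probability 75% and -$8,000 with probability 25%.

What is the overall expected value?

$108,235.50

EV(A) = 0.25 × (-28500) + 0.5 × (-12000) + 0.125 × 193000 + 0.125 × 159000 = -7125 − 6000 + 24125 + 19875 = 30875
EV(B) = 0.16 × 89000 + 0.27 × 141000 + 0.09 × 125000 + 0.48 × 185000 = 14240 + 38070 + 11250 + 88800 = 152360
EV(C) = 0.75 × 84000 + 0.25 × (-8000) = 63000 − 2000 = 61000
Overall = 0.1 × 30875 + 0.55 × 152360 + 0.35 × 61000 = 3087.5 + 83798 + 21350 = 108235.5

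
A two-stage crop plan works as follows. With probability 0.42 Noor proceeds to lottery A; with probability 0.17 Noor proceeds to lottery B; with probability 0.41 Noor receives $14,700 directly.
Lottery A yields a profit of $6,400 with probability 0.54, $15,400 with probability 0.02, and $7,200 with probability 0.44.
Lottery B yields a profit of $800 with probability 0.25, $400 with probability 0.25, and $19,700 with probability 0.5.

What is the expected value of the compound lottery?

$10,663.94

EV(A) = 0.54 × 6400 + 0.02 × 15400 + 0.44 × 7200 = 3456 + 308 + 3168 = 6932
EV(B) = 0.25 × 800 + 0.25 × 400 + 0.5 × 19700 = 200 + 100 + 9850 = 10150
Branch C: 14700 (certain)
Overall = 0.42 × 6932 + 0.17 × 10150 + 0.41 × 14700 = 2911.44 + 1725.5 + 6027 = 10663.94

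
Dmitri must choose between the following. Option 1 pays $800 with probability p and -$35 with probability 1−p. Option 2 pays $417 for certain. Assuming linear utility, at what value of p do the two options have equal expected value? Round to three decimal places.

p·800 + (1−p)·(-35) = 417
835p − 35 = 417
p = (417 + 35) / 835

p = 0.541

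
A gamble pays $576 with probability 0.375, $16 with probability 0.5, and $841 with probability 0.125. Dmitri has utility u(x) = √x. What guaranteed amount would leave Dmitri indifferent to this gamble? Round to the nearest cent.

$213.89

E[u] = 0.375·√576 + 0.5·√16 + 0.125·√841 = 0.375·24 + 0.5·4 + 0.125·29 = 14.625
CE = (14.625)² = 213.890625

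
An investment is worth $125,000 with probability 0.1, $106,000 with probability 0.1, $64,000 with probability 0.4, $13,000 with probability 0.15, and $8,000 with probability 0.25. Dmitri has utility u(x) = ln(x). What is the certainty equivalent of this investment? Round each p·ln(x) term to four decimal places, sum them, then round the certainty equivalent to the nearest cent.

E[u] = 0.1·ln(125000) + 0.1·ln(106000) + 0.4·ln(64000) + 0.15·ln(13000) + 0.25·ln(8000) = 1.1736 + 1.1571 + 4.4267 + 1.4209 + 2.2468 = 10.4251
CE = e^10.4251 ≈ 33694.84

$33,694.84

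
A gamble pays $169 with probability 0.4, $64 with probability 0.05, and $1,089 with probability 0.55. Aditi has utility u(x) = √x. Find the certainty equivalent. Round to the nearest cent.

$564.06

E[u] = 0.4·√169 + 0.05·√64 + 0.55·√1089 = 0.4·13 + 0.05·8 + 0.55·33 = 23.75
CE = (23.75)² = 564.0625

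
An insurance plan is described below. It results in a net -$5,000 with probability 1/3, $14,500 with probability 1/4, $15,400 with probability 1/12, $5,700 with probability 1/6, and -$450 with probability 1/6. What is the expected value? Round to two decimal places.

EV = 1/3 × (-5000) + 1/4 × 14500 + 1/12 × 15400 + 1/6 × 5700 + 1/6 × (-450) = -1666.6667 + 3625 + 1283.3333 + 950 − 75 = 4116.6667

$4,116.67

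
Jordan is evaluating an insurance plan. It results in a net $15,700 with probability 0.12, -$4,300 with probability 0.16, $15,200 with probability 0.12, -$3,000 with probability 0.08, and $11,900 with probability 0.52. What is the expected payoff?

EV = 0.12 × 15700 + 0.16 × (-4300) + 0.12 × 15200 + 0.08 × (-3000) + 0.52 × 11900 = 1884 − 688 + 1824 − 240 + 6188 = 8968

$8,968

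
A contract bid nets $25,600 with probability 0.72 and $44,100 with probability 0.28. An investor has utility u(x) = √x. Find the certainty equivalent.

$30,276

E[u] = 0.72·√25600 + 0.28·√44100 = 0.72·160 + 0.28·210 = 174
CE = (174)² = 30276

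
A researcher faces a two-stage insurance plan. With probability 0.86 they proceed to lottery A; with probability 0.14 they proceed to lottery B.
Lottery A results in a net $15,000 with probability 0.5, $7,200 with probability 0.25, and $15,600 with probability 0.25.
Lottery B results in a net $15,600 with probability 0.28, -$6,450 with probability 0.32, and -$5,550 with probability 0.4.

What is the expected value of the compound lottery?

$11,363.76

EV(A) = 0.5 × 15000 + 0.25 × 7200 + 0.25 × 15600 = 7500 + 1800 + 3900 = 13200
EV(B) = 0.28 × 15600 + 0.32 × (-6450) + 0.4 × (-5550) = 4368 − 2064 − 2220 = 84
Overall = 0.86 × 13200 + 0.14 × 84 = 11352 + 11.76 = 11363.76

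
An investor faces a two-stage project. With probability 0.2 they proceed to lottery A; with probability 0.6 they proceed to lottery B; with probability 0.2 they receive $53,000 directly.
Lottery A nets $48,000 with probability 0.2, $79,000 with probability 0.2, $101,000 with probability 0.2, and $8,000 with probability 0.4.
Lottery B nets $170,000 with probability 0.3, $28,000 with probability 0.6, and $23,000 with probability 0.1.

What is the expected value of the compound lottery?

$62,420

EV(A) = 0.2 × 48000 + 0.2 × 79000 + 0.2 × 101000 + 0.4 × 8000 = 9600 + 15800 + 20200 + 3200 = 48800
EV(B) = 0.3 × 170000 + 0.6 × 28000 + 0.1 × 23000 = 51000 + 16800 + 2300 = 70100
Branch C: 53000 (certain)
Overall = 0.2 × 48800 + 0.6 × 70100 + 0.2 × 53000 = 9760 + 42060 + 10600 = 62420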